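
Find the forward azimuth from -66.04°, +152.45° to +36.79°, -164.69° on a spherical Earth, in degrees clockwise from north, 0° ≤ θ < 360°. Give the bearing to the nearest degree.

Δλ = -164.69 − 152.45 = -317.14°; wrapped into (−180°, 180°]: 42.86°.
θ = atan2( sin Δλ · cos φ₂ , cos φ₁ · sin φ₂ − sin φ₁ · cos φ₂ · cos Δλ )
  = atan2(0.54474, 0.77965) = 34.942° → normalised to [0°, 360°): 34.942°.

35°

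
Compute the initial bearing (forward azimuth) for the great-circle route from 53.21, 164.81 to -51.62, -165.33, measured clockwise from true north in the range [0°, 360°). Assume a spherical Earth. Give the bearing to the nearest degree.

161°

Δλ = -165.33 − 164.81 = -330.14°; wrapped into (−180°, 180°]: 29.86°.
θ = atan2( sin Δλ · cos φ₂ , cos φ₁ · sin φ₂ − sin φ₁ · cos φ₂ · cos Δλ )
  = atan2(0.30912, -0.90068) = 161.057° → normalised to [0°, 360°): 161.057°.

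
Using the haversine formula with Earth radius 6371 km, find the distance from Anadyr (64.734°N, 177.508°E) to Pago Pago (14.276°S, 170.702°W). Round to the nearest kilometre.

Δλ = -170.702 − 177.508 = -348.210°; wrapped into (−180°, 180°]: 11.790°.
Δφ = -14.276 − 64.734 = -79.010°.
a = sin²(Δφ/2) + cos φ₁ · cos φ₂ · sin²(Δλ/2) = 0.409044.
c = 2·atan2(√a, √(1−a)) = 1.38787 rad → d = 6371·c ≈ 8842.10 km.

8842 km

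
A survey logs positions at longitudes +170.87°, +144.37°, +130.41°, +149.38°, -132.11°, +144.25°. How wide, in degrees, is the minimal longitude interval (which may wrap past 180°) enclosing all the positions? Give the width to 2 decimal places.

Sort the longitudes: -132.11°, +130.41°, +144.25°, +144.37°, +149.38°, +170.87°.
Eastward gaps between consecutive values (wrapping around): 262.52°, 13.84°, 0.12°, 5.01°, 21.49°, 57.02°.
Largest gap = 262.52° ⇒ minimal covering band is its complement: 360° − 262.52° = 97.48°.
Band runs from +130.41° eastward to -132.11°, crossing the antimeridian.

97.48°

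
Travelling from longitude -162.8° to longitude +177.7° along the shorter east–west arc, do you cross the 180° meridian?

Naïve |177.7 − -162.8| = 340.5° > 180°, so the shorter arc goes the other way round — across 180°.
Signed shortest Δλ = ((177.7 − -162.8 + 180) mod 360) − 180 = -19.5°.
Going west by 19.5° from -162.8° passes through 180° before reaching +177.7°.

Yes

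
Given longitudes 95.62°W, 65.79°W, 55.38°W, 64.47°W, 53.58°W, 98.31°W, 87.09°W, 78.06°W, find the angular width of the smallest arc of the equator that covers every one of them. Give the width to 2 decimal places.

44.73°

Sort the longitudes: -98.31°, -95.62°, -87.09°, -78.06°, -65.79°, -64.47°, -55.38°, -53.58°.
Eastward gaps between consecutive values (wrapping around): 2.69°, 8.53°, 9.03°, 12.27°, 1.32°, 9.09°, 1.80°, 315.27°.
Largest gap = 315.27° ⇒ minimal covering band is its complement: 360° − 315.27° = 44.73°.
Band runs from -98.31° eastward to -53.58°.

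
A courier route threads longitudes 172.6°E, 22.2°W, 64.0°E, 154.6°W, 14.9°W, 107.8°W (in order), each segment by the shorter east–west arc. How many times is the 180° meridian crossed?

Leg 1: +172.6° → -22.2°, shortest Δλ = 165.2° (east) — crosses 180°.
Leg 2: -22.2° → +64.0°, shortest Δλ = 86.2° (east) — does not cross 180°.
Leg 3: +64.0° → -154.6°, shortest Δλ = 141.4° (east) — crosses 180°.
Leg 4: -154.6° → -14.9°, shortest Δλ = 139.7° (east) — does not cross 180°.
Leg 5: -14.9° → -107.8°, shortest Δλ = -92.9° (west) — does not cross 180°.
Total crossings: 2.

2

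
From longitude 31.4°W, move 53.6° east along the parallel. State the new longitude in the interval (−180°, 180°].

Start at -31.4°; shift +53.6° → +22.2°.
+22.2° already lies in (−180°, 180°].

22.2°E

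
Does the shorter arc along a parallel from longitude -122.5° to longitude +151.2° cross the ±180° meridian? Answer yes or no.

Yes

Naïve |151.2 − -122.5| = 273.7° > 180°, so the shorter arc goes the other way round — across 180°.
Signed shortest Δλ = ((151.2 − -122.5 + 180) mod 360) − 180 = -86.3°.
Going west by 86.3° from -122.5° passes through 180° before reaching +151.2°.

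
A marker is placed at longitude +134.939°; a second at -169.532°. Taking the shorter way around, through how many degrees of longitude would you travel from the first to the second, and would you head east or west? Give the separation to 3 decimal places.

55.529° east

Raw difference: -169.532 − 134.939 = -304.471°.
Normalise into (−180°, 180°]: -304.471° + 360° = 55.529°.
Positive ⇒ the second point lies to the east; separation 55.529°.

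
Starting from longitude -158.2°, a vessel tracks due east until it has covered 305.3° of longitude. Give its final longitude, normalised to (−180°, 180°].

+147.1°

Start at -158.2°; shift +305.3° → +147.1°.
+147.1° already lies in (−180°, 180°].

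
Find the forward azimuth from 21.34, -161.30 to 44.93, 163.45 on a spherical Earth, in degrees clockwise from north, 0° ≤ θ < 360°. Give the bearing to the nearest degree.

318°

Δλ = 163.45 − -161.30 = 324.75°; wrapped into (−180°, 180°]: -35.25°.
θ = atan2( sin Δλ · cos φ₂ , cos φ₁ · sin φ₂ − sin φ₁ · cos φ₂ · cos Δλ )
  = atan2(-0.40860, 0.44743) = -42.403° → normalised to [0°, 360°): 317.597°.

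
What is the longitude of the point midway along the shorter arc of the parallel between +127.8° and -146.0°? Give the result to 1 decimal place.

Signed shortest Δλ from +127.8° to -146.0° is +86.2°.
Midpoint longitude = +127.8° + (+86.2°)/2 = +127.8° + 43.1° = +170.9°.
(The naïve average (+127.8 + -146.0)/2 = -9.1° is on the wrong side of the globe.)

+170.9°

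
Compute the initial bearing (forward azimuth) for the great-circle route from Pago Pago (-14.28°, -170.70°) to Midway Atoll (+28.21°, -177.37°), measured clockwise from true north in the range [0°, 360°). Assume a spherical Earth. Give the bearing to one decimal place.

351.4°

Δλ = -177.37 − -170.70 = -6.67°.
θ = atan2( sin Δλ · cos φ₂ , cos φ₁ · sin φ₂ − sin φ₁ · cos φ₂ · cos Δλ )
  = atan2(-0.10235, 0.67399) = -8.635° → normalised to [0°, 360°): 351.365°.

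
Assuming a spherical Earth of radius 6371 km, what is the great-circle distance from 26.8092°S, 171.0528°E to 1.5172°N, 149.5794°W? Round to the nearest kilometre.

5263 km

Δλ = -149.5794 − 171.0528 = -320.6322°; wrapped into (−180°, 180°]: 39.3678°.
Δφ = 1.5172 − -26.8092 = 28.3264°.
a = sin²(Δφ/2) + cos φ₁ · cos φ₂ · sin²(Δλ/2) = 0.161095.
c = 2·atan2(√a, √(1−a)) = 0.82602 rad → d = 6371·c ≈ 5262.55 km.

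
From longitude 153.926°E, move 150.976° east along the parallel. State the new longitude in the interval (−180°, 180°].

55.098°W

Start at +153.926°; shift +150.976° → +304.902°.
+304.902° lies outside (−180°, 180°]; subtract 360° → -55.098°.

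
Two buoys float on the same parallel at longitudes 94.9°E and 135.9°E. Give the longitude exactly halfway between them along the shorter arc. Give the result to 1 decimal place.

Signed shortest Δλ from +94.9° to +135.9° is +41.0°.
Midpoint longitude = +94.9° + (+41.0°)/2 = +94.9° + 20.5° = +115.4°.

115.4°E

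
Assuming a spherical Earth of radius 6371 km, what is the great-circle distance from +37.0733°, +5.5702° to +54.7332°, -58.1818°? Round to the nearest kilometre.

Δλ = -58.1818 − 5.5702 = -63.7520°.
Δφ = 54.7332 − 37.0733 = 17.6599°.
a = sin²(Δφ/2) + cos φ₁ · cos φ₂ · sin²(Δλ/2) = 0.152032.
c = 2·atan2(√a, √(1−a)) = 0.80107 rad → d = 6371·c ≈ 5103.64 km.

5104 km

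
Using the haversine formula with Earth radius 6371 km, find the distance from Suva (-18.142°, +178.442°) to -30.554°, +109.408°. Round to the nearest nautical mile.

3794 nmi

Δλ = 109.408 − 178.442 = -69.034°.
Δφ = -30.554 − -18.142 = -12.412°.
a = sin²(Δφ/2) + cos φ₁ · cos φ₂ · sin²(Δλ/2) = 0.274450.
c = 2·atan2(√a, √(1−a)) = 1.10280 rad → d = 6371·c ≈ 7025.93 km ≈ 3793.70 nmi.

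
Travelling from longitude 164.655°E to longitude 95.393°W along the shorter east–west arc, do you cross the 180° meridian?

Naïve |-95.393 − 164.655| = 260.048° > 180°, so the shorter arc goes the other way round — across 180°.
Signed shortest Δλ = ((-95.393 − 164.655 + 180) mod 360) − 180 = 99.952°.
Going east by 99.952° from +164.655° passes through 180° before reaching -95.393°.

Yes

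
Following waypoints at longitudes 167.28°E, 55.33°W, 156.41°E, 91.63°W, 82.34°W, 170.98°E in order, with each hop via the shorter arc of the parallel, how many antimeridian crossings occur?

Leg 1: +167.28° → -55.33°, shortest Δλ = 137.39° (east) — crosses 180°.
Leg 2: -55.33° → +156.41°, shortest Δλ = -148.26° (west) — crosses 180°.
Leg 3: +156.41° → -91.63°, shortest Δλ = 111.96° (east) — crosses 180°.
Leg 4: -91.63° → -82.34°, shortest Δλ = 9.29° (east) — does not cross 180°.
Leg 5: -82.34° → +170.98°, shortest Δλ = -106.68° (west) — crosses 180°.
Total crossings: 4.

4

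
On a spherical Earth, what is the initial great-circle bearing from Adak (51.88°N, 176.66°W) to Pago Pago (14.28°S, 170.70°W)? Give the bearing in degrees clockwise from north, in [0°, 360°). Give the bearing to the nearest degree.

174°

Δλ = -170.70 − -176.66 = 5.96°.
θ = atan2( sin Δλ · cos φ₂ , cos φ₁ · sin φ₂ − sin φ₁ · cos φ₂ · cos Δλ )
  = atan2(0.10063, -0.91056) = 173.694° → normalised to [0°, 360°): 173.694°.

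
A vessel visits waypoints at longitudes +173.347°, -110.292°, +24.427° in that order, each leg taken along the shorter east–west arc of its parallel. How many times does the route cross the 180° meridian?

1

Leg 1: +173.347° → -110.292°, shortest Δλ = 76.361° (east) — crosses 180°.
Leg 2: -110.292° → +24.427°, shortest Δλ = 134.719° (east) — does not cross 180°.
Total crossings: 1.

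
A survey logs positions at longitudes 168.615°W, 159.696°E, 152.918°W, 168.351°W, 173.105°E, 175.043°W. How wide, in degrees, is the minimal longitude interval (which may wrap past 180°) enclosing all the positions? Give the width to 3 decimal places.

47.386°

Sort the longitudes: -175.043°, -168.615°, -168.351°, -152.918°, +159.696°, +173.105°.
Eastward gaps between consecutive values (wrapping around): 6.428°, 0.264°, 15.433°, 312.614°, 13.409°, 11.852°.
Largest gap = 312.614° ⇒ minimal covering band is its complement: 360° − 312.614° = 47.386°.
Band runs from +159.696° eastward to -152.918°, crossing the antimeridian.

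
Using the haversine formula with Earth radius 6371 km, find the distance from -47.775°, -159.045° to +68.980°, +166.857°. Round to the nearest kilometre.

Δλ = 166.857 − -159.045 = 325.902°; wrapped into (−180°, 180°]: -34.098°.
Δφ = 68.980 − -47.775 = 116.755°.
a = sin²(Δφ/2) + cos φ₁ · cos φ₂ · sin²(Δλ/2) = 0.745810.
c = 2·atan2(√a, √(1−a)) = 2.08474 rad → d = 6371·c ≈ 13281.91 km.

13282 km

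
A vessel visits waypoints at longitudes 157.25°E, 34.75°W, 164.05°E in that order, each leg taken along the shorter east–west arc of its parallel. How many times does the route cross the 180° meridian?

2

Leg 1: +157.25° → -34.75°, shortest Δλ = 168.0° (east) — crosses 180°.
Leg 2: -34.75° → +164.05°, shortest Δλ = -161.2° (west) — crosses 180°.
Total crossings: 2.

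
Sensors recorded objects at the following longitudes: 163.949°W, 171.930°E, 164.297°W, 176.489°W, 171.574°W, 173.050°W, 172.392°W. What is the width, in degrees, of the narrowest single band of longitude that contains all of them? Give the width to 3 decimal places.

Sort the longitudes: -176.489°, -173.050°, -172.392°, -171.574°, -164.297°, -163.949°, +171.930°.
Eastward gaps between consecutive values (wrapping around): 3.439°, 0.658°, 0.818°, 7.277°, 0.348°, 335.879°, 11.581°.
Largest gap = 335.879° ⇒ minimal covering band is its complement: 360° − 335.879° = 24.121°.
Band runs from +171.930° eastward to -163.949°, crossing the antimeridian.

24.121°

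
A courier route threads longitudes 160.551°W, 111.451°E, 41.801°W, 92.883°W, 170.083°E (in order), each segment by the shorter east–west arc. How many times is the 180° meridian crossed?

2

Leg 1: -160.551° → +111.451°, shortest Δλ = -87.998° (west) — crosses 180°.
Leg 2: +111.451° → -41.801°, shortest Δλ = -153.252° (west) — does not cross 180°.
Leg 3: -41.801° → -92.883°, shortest Δλ = -51.082° (west) — does not cross 180°.
Leg 4: -92.883° → +170.083°, shortest Δλ = -97.034° (west) — crosses 180°.
Total crossings: 2.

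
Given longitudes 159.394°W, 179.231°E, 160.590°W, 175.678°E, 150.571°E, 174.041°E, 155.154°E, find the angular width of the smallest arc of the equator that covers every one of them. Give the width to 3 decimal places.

50.035°

Sort the longitudes: -160.590°, -159.394°, +150.571°, +155.154°, +174.041°, +175.678°, +179.231°.
Eastward gaps between consecutive values (wrapping around): 1.196°, 309.965°, 4.583°, 18.887°, 1.637°, 3.553°, 20.179°.
Largest gap = 309.965° ⇒ minimal covering band is its complement: 360° − 309.965° = 50.035°.
Band runs from +150.571° eastward to -159.394°, crossing the antimeridian.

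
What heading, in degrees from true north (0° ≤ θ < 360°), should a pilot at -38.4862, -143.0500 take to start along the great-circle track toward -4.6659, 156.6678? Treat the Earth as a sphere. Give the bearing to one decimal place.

285.7°

Δλ = 156.6678 − -143.0500 = 299.7178°; wrapped into (−180°, 180°]: -60.2822°.
θ = atan2( sin Δλ · cos φ₂ , cos φ₁ · sin φ₂ − sin φ₁ · cos φ₂ · cos Δλ )
  = atan2(-0.86560, 0.24381) = -74.269° → normalised to [0°, 360°): 285.731°.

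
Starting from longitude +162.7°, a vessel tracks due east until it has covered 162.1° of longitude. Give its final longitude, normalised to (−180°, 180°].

Start at +162.7°; shift +162.1° → +324.8°.
+324.8° lies outside (−180°, 180°]; subtract 360° → -35.2°.

-35.2°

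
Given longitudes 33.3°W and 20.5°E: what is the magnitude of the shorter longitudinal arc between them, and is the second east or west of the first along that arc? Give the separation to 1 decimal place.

53.8° east

Raw difference: 20.5 − -33.3 = 53.8°.
Normalise into (−180°, 180°]: 53.8° stays 53.8°.
Positive ⇒ the second point lies to the east; separation 53.8°.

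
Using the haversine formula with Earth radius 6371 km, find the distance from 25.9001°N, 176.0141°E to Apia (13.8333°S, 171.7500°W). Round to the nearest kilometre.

4612 km

Δλ = -171.7500 − 176.0141 = -347.7641°; wrapped into (−180°, 180°]: 12.2359°.
Δφ = -13.8333 − 25.9001 = -39.7334°.
a = sin²(Δφ/2) + cos φ₁ · cos φ₂ · sin²(Δλ/2) = 0.125408.
c = 2·atan2(√a, √(1−a)) = 0.72397 rad → d = 6371·c ≈ 4612.39 km.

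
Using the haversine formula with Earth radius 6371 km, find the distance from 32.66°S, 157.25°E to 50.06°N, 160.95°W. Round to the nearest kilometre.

Δλ = -160.95 − 157.25 = -318.20°; wrapped into (−180°, 180°]: 41.80°.
Δφ = 50.06 − -32.66 = 82.72°.
a = sin²(Δφ/2) + cos φ₁ · cos φ₂ · sin²(Δλ/2) = 0.505423.
c = 2·atan2(√a, √(1−a)) = 1.58164 rad → d = 6371·c ≈ 10076.65 km.

10077 km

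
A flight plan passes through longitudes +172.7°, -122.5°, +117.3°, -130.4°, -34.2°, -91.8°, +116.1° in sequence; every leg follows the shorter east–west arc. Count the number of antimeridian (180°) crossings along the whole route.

4

Leg 1: +172.7° → -122.5°, shortest Δλ = 64.8° (east) — crosses 180°.
Leg 2: -122.5° → +117.3°, shortest Δλ = -120.2° (west) — crosses 180°.
Leg 3: +117.3° → -130.4°, shortest Δλ = 112.3° (east) — crosses 180°.
Leg 4: -130.4° → -34.2°, shortest Δλ = 96.2° (east) — does not cross 180°.
Leg 5: -34.2° → -91.8°, shortest Δλ = -57.6° (west) — does not cross 180°.
Leg 6: -91.8° → +116.1°, shortest Δλ = -152.1° (west) — crosses 180°.
Total crossings: 4.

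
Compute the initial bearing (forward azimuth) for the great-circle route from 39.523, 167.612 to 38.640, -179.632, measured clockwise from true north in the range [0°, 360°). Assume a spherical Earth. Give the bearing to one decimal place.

Δλ = -179.632 − 167.612 = -347.244°; wrapped into (−180°, 180°]: 12.756°.
θ = atan2( sin Δλ · cos φ₂ , cos φ₁ · sin φ₂ − sin φ₁ · cos φ₂ · cos Δλ )
  = atan2(0.17246, -0.00314) = 91.044° → normalised to [0°, 360°): 91.044°.

91.0°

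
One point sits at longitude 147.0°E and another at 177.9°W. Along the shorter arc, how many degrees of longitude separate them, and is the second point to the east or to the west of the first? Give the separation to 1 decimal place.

35.1° east

Raw difference: -177.9 − 147.0 = -324.9°.
Normalise into (−180°, 180°]: -324.9° + 360° = 35.1°.
Positive ⇒ the second point lies to the east; separation 35.1°.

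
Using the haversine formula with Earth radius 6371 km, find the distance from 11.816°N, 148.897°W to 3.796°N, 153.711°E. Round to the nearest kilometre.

Δλ = 153.711 − -148.897 = 302.608°; wrapped into (−180°, 180°]: -57.392°.
Δφ = 3.796 − 11.816 = -8.020°.
a = sin²(Δφ/2) + cos φ₁ · cos φ₂ · sin²(Δλ/2) = 0.230066.
c = 2·atan2(√a, √(1−a)) = 1.00051 rad → d = 6371·c ≈ 6374.28 km.

6374 km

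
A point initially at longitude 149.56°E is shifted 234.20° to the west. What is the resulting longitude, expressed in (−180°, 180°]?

Start at +149.56°; shift −234.20° → -84.64°.
-84.64° already lies in (−180°, 180°].

84.64°W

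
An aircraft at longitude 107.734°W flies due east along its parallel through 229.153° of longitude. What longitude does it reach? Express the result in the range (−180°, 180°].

121.419°E

Start at -107.734°; shift +229.153° → +121.419°.
+121.419° already lies in (−180°, 180°].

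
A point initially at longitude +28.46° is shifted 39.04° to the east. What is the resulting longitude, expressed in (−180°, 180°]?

Start at +28.46°; shift +39.04° → +67.50°.
+67.50° already lies in (−180°, 180°].

+67.50°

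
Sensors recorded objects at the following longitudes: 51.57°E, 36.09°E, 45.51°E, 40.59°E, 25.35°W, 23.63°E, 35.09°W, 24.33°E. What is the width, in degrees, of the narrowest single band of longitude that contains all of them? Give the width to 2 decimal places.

Sort the longitudes: -35.09°, -25.35°, +23.63°, +24.33°, +36.09°, +40.59°, +45.51°, +51.57°.
Eastward gaps between consecutive values (wrapping around): 9.74°, 48.98°, 0.70°, 11.76°, 4.50°, 4.92°, 6.06°, 273.34°.
Largest gap = 273.34° ⇒ minimal covering band is its complement: 360° − 273.34° = 86.66°.
Band runs from -35.09° eastward to +51.57°.

86.66°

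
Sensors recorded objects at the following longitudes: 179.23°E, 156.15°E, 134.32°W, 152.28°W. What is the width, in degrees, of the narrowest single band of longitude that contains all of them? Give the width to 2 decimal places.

Sort the longitudes: -152.28°, -134.32°, +156.15°, +179.23°.
Eastward gaps between consecutive values (wrapping around): 17.96°, 290.47°, 23.08°, 28.49°.
Largest gap = 290.47° ⇒ minimal covering band is its complement: 360° − 290.47° = 69.53°.
Band runs from +156.15° eastward to -134.32°, crossing the antimeridian.

69.53°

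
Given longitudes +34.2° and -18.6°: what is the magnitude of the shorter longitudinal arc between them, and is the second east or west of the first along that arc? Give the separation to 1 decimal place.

Raw difference: -18.6 − 34.2 = -52.8°.
Normalise into (−180°, 180°]: -52.8° stays -52.8°.
Negative ⇒ the second point lies to the west; separation 52.8°.

52.8° west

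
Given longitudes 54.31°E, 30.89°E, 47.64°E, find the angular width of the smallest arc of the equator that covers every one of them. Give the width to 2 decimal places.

23.42°

Sort the longitudes: +30.89°, +47.64°, +54.31°.
Eastward gaps between consecutive values (wrapping around): 16.75°, 6.67°, 336.58°.
Largest gap = 336.58° ⇒ minimal covering band is its complement: 360° − 336.58° = 23.42°.
Band runs from +30.89° eastward to +54.31°.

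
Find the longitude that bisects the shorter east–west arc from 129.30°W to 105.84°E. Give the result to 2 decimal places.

Signed shortest Δλ from -129.30° to +105.84° is -124.86°.
Midpoint longitude = -129.30° + (-124.86°)/2 = -129.30° − 62.43° = -191.73°.
Normalise into (−180°, 180°]: +168.27°.
(The naïve average (-129.30 + +105.84)/2 = -11.73° is on the wrong side of the globe.)

168.27°E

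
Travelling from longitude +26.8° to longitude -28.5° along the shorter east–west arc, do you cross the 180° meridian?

Signed shortest Δλ = ((-28.5 − 26.8 + 180) mod 360) − 180 = -55.3°.
Going west by 55.3° from +26.8° reaches -28.5° without touching 180°.

No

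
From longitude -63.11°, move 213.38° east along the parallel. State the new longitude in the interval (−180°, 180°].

+150.27°

Start at -63.11°; shift +213.38° → +150.27°.
+150.27° already lies in (−180°, 180°].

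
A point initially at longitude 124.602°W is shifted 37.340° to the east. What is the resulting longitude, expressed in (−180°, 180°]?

Start at -124.602°; shift +37.340° → -87.262°.
-87.262° already lies in (−180°, 180°].

87.262°W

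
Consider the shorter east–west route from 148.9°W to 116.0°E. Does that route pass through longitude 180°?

Naïve |116.0 − -148.9| = 264.9° > 180°, so the shorter arc goes the other way round — across 180°.
Signed shortest Δλ = ((116.0 − -148.9 + 180) mod 360) − 180 = -95.1°.
Going west by 95.1° from -148.9° passes through 180° before reaching +116.0°.

Yes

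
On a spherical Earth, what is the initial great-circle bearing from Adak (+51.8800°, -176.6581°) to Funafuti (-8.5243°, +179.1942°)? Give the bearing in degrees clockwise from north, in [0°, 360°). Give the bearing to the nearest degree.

Δλ = 179.1942 − -176.6581 = 355.8523°; wrapped into (−180°, 180°]: -4.1477°.
θ = atan2( sin Δλ · cos φ₂ , cos φ₁ · sin φ₂ − sin φ₁ · cos φ₂ · cos Δλ )
  = atan2(-0.07153, -0.86749) = -175.286° → normalised to [0°, 360°): 184.714°.

185°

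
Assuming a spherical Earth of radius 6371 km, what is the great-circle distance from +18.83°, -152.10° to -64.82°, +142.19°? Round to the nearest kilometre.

Δλ = 142.19 − -152.10 = 294.29°; wrapped into (−180°, 180°]: -65.71°.
Δφ = -64.82 − 18.83 = -83.65°.
a = sin²(Δφ/2) + cos φ₁ · cos φ₂ · sin²(Δλ/2) = 0.563221.
c = 2·atan2(√a, √(1−a)) = 1.69758 rad → d = 6371·c ≈ 10815.26 km.

10815 km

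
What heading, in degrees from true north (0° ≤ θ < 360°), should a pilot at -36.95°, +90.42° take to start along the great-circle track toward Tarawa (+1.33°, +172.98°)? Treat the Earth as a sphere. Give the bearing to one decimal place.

84.4°

Δλ = 172.98 − 90.42 = 82.56°.
θ = atan2( sin Δλ · cos φ₂ , cos φ₁ · sin φ₂ − sin φ₁ · cos φ₂ · cos Δλ )
  = atan2(0.99131, 0.09637) = 84.448° → normalised to [0°, 360°): 84.448°.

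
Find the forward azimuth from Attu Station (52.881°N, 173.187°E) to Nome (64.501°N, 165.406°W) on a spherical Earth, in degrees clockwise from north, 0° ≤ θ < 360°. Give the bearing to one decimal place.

Δλ = -165.406 − 173.187 = -338.593°; wrapped into (−180°, 180°]: 21.407°.
θ = atan2( sin Δλ · cos φ₂ , cos φ₁ · sin φ₂ − sin φ₁ · cos φ₂ · cos Δλ )
  = atan2(0.15713, 0.22510) = 34.916° → normalised to [0°, 360°): 34.916°.

34.9°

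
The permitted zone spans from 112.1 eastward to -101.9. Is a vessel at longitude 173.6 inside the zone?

Yes

Band width going east from +112.1° to -101.9°: ((-101.9 − 112.1) mod 360) = 146.0°.
Offset of +173.6° east of the west edge: ((173.6 − 112.1) mod 360) = 61.5°.
61.5° ≤ 146.0° ⇒ inside.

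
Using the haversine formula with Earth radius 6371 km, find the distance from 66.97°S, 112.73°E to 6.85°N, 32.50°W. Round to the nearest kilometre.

12831 km

Δλ = -32.50 − 112.73 = -145.23°.
Δφ = 6.85 − -66.97 = 73.82°.
a = sin²(Δφ/2) + cos φ₁ · cos φ₂ · sin²(Δλ/2) = 0.714416.
c = 2·atan2(√a, √(1−a)) = 2.01400 rad → d = 6371·c ≈ 12831.17 km.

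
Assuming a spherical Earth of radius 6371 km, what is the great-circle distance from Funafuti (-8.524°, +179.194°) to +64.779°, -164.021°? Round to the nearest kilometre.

Δλ = -164.021 − 179.194 = -343.215°; wrapped into (−180°, 180°]: 16.785°.
Δφ = 64.779 − -8.524 = 73.303°.
a = sin²(Δφ/2) + cos φ₁ · cos φ₂ · sin²(Δλ/2) = 0.365322.
c = 2·atan2(√a, √(1−a)) = 1.29807 rad → d = 6371·c ≈ 8270.01 km.

8270 km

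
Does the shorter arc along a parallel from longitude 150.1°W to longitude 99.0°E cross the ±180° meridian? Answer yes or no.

Naïve |99.0 − -150.1| = 249.1° > 180°, so the shorter arc goes the other way round — across 180°.
Signed shortest Δλ = ((99.0 − -150.1 + 180) mod 360) − 180 = -110.9°.
Going west by 110.9° from -150.1° passes through 180° before reaching +99.0°.

Yes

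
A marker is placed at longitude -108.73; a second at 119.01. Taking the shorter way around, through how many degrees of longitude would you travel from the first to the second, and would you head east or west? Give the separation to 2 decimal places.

Raw difference: 119.01 − -108.73 = 227.74°.
Normalise into (−180°, 180°]: 227.74° − 360° = -132.26°.
Negative ⇒ the second point lies to the west; separation 132.26°.

132.26° west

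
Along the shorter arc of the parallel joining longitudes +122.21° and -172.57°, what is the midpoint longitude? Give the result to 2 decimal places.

+154.82°

Signed shortest Δλ from +122.21° to -172.57° is +65.22°.
Midpoint longitude = +122.21° + (+65.22°)/2 = +122.21° + 32.61° = +154.82°.
(The naïve average (+122.21 + -172.57)/2 = -25.18° is on the wrong side of the globe.)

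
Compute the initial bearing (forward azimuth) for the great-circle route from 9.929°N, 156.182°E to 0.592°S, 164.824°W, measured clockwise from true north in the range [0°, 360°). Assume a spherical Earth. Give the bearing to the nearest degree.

Δλ = -164.824 − 156.182 = -321.006°; wrapped into (−180°, 180°]: 38.994°.
θ = atan2( sin Δλ · cos φ₂ , cos φ₁ · sin φ₂ − sin φ₁ · cos φ₂ · cos Δλ )
  = atan2(0.62921, -0.14418) = 102.907° → normalised to [0°, 360°): 102.907°.

103°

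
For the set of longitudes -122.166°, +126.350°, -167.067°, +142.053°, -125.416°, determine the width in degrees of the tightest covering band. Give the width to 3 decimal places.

Sort the longitudes: -167.067°, -125.416°, -122.166°, +126.350°, +142.053°.
Eastward gaps between consecutive values (wrapping around): 41.651°, 3.250°, 248.516°, 15.703°, 50.880°.
Largest gap = 248.516° ⇒ minimal covering band is its complement: 360° − 248.516° = 111.484°.
Band runs from +126.350° eastward to -122.166°, crossing the antimeridian.

111.484°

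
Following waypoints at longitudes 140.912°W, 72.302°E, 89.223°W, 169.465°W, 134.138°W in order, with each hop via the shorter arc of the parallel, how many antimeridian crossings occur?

1

Leg 1: -140.912° → +72.302°, shortest Δλ = -146.786° (west) — crosses 180°.
Leg 2: +72.302° → -89.223°, shortest Δλ = -161.525° (west) — does not cross 180°.
Leg 3: -89.223° → -169.465°, shortest Δλ = -80.242° (west) — does not cross 180°.
Leg 4: -169.465° → -134.138°, shortest Δλ = 35.327° (east) — does not cross 180°.
Total crossings: 1.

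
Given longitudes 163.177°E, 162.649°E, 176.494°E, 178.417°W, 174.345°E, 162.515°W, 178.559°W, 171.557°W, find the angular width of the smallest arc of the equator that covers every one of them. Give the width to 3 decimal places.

Sort the longitudes: -178.559°, -178.417°, -171.557°, -162.515°, +162.649°, +163.177°, +174.345°, +176.494°.
Eastward gaps between consecutive values (wrapping around): 0.142°, 6.860°, 9.042°, 325.164°, 0.528°, 11.168°, 2.149°, 4.947°.
Largest gap = 325.164° ⇒ minimal covering band is its complement: 360° − 325.164° = 34.836°.
Band runs from +162.649° eastward to -162.515°, crossing the antimeridian.

34.836°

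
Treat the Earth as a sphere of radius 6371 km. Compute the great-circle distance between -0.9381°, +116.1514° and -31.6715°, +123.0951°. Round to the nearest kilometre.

3494 km

Δλ = 123.0951 − 116.1514 = 6.9437°.
Δφ = -31.6715 − -0.9381 = -30.7334°.
a = sin²(Δφ/2) + cos φ₁ · cos φ₂ · sin²(Δλ/2) = 0.073343.
c = 2·atan2(√a, √(1−a)) = 0.54849 rad → d = 6371·c ≈ 3494.43 km.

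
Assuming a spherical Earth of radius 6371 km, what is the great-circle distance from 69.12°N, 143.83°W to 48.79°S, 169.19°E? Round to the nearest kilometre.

13662 km

Δλ = 169.19 − -143.83 = 313.02°; wrapped into (−180°, 180°]: -46.98°.
Δφ = -48.79 − 69.12 = -117.91°.
a = sin²(Δφ/2) + cos φ₁ · cos φ₂ · sin²(Δλ/2) = 0.771347.
c = 2·atan2(√a, √(1−a)) = 2.14444 rad → d = 6371·c ≈ 13662.22 km.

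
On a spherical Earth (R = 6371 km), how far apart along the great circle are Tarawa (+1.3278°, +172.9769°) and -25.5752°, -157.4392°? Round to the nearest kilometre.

Δλ = -157.4392 − 172.9769 = -330.4161°; wrapped into (−180°, 180°]: 29.5839°.
Δφ = -25.5752 − 1.3278 = -26.9030°.
a = sin²(Δφ/2) + cos φ₁ · cos φ₂ · sin²(Δλ/2) = 0.112894.
c = 2·atan2(√a, √(1−a)) = 0.68533 rad → d = 6371·c ≈ 4366.21 km.

4366 km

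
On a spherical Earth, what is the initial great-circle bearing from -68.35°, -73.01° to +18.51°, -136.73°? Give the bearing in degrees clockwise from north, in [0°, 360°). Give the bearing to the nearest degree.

301°

Δλ = -136.73 − -73.01 = -63.72°.
θ = atan2( sin Δλ · cos φ₂ , cos φ₁ · sin φ₂ − sin φ₁ · cos φ₂ · cos Δλ )
  = atan2(-0.85026, 0.50736) = -59.175° → normalised to [0°, 360°): 300.825°.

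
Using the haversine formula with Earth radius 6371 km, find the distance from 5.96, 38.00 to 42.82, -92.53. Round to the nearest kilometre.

Δλ = -92.53 − 38.00 = -130.53°.
Δφ = 42.82 − 5.96 = 36.86°.
a = sin²(Δφ/2) + cos φ₁ · cos φ₂ · sin²(Δλ/2) = 0.701753.
c = 2·atan2(√a, √(1−a)) = 1.98614 rad → d = 6371·c ≈ 12653.70 km.

12654 km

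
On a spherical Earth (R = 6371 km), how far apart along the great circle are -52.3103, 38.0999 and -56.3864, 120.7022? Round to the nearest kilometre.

5044 km

Δλ = 120.7022 − 38.0999 = 82.6023°.
Δφ = -56.3864 − -52.3103 = -4.0761°.
a = sin²(Δφ/2) + cos φ₁ · cos φ₂ · sin²(Δλ/2) = 0.148704.
c = 2·atan2(√a, √(1−a)) = 0.79176 rad → d = 6371·c ≈ 5044.32 km.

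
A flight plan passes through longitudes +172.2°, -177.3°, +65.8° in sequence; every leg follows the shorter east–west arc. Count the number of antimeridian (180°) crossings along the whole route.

2

Leg 1: +172.2° → -177.3°, shortest Δλ = 10.5° (east) — crosses 180°.
Leg 2: -177.3° → +65.8°, shortest Δλ = -116.9° (west) — crosses 180°.
Total crossings: 2.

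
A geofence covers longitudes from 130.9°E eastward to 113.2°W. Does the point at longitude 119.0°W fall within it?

Band width going east from +130.9° to -113.2°: ((-113.2 − 130.9) mod 360) = 115.9°.
Offset of -119.0° east of the west edge: ((-119.0 − 130.9) mod 360) = 110.1°.
110.1° ≤ 115.9° ⇒ inside.

Yes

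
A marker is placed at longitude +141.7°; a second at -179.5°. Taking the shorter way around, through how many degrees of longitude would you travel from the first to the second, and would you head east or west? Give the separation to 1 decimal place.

Raw difference: -179.5 − 141.7 = -321.2°.
Normalise into (−180°, 180°]: -321.2° + 360° = 38.8°.
Positive ⇒ the second point lies to the east; separation 38.8°.

38.8° east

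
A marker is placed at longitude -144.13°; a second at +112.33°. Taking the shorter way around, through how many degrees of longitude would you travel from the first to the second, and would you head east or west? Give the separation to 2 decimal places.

Raw difference: 112.33 − -144.13 = 256.46°.
Normalise into (−180°, 180°]: 256.46° − 360° = -103.54°.
Negative ⇒ the second point lies to the west; separation 103.54°.

103.54° west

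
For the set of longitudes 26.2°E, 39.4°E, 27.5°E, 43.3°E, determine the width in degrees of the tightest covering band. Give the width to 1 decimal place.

17.1°

Sort the longitudes: +26.2°, +27.5°, +39.4°, +43.3°.
Eastward gaps between consecutive values (wrapping around): 1.3°, 11.9°, 3.9°, 342.9°.
Largest gap = 342.9° ⇒ minimal covering band is its complement: 360° − 342.9° = 17.1°.
Band runs from +26.2° eastward to +43.3°.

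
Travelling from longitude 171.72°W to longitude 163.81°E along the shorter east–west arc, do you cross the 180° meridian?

Yes

Naïve |163.81 − -171.72| = 335.53° > 180°, so the shorter arc goes the other way round — across 180°.
Signed shortest Δλ = ((163.81 − -171.72 + 180) mod 360) − 180 = -24.47°.
Going west by 24.47° from -171.72° passes through 180° before reaching +163.81°.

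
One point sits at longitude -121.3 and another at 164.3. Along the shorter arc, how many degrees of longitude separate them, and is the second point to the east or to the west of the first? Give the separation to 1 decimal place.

Raw difference: 164.3 − -121.3 = 285.6°.
Normalise into (−180°, 180°]: 285.6° − 360° = -74.4°.
Negative ⇒ the second point lies to the west; separation 74.4°.

74.4° west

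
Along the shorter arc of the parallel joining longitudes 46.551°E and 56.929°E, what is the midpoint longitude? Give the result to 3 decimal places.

51.740°E

Signed shortest Δλ from +46.551° to +56.929° is +10.378°.
Midpoint longitude = +46.551° + (+10.378°)/2 = +46.551° + 5.189° = +51.740°.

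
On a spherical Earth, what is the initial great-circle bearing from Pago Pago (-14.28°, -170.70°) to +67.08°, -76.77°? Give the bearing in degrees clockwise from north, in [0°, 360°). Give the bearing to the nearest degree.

Δλ = -76.77 − -170.70 = 93.93°.
θ = atan2( sin Δλ · cos φ₂ , cos φ₁ · sin φ₂ − sin φ₁ · cos φ₂ · cos Δλ )
  = atan2(0.38853, 0.88601) = 23.678° → normalised to [0°, 360°): 23.678°.

24°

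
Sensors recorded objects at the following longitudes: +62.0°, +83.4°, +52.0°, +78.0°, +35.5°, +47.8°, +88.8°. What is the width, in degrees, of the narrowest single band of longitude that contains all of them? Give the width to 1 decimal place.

53.3°

Sort the longitudes: +35.5°, +47.8°, +52.0°, +62.0°, +78.0°, +83.4°, +88.8°.
Eastward gaps between consecutive values (wrapping around): 12.3°, 4.2°, 10.0°, 16.0°, 5.4°, 5.4°, 306.7°.
Largest gap = 306.7° ⇒ minimal covering band is its complement: 360° − 306.7° = 53.3°.
Band runs from +35.5° eastward to +88.8°.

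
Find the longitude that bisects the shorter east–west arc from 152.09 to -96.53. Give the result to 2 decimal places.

-152.22°

Signed shortest Δλ from +152.09° to -96.53° is +111.38°.
Midpoint longitude = +152.09° + (+111.38°)/2 = +152.09° + 55.69° = +207.78°.
Normalise into (−180°, 180°]: -152.22°.
(The naïve average (+152.09 + -96.53)/2 = 27.78° is on the wrong side of the globe.)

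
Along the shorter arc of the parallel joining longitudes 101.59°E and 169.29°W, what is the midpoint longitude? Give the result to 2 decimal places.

Signed shortest Δλ from +101.59° to -169.29° is +89.12°.
Midpoint longitude = +101.59° + (+89.12°)/2 = +101.59° + 44.56° = +146.15°.
(The naïve average (+101.59 + -169.29)/2 = -33.85° is on the wrong side of the globe.)

146.15°E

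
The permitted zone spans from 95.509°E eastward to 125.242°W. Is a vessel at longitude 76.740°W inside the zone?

No

Band width going east from +95.509° to -125.242°: ((-125.242 − 95.509) mod 360) = 139.249°.
Offset of -76.740° east of the west edge: ((-76.740 − 95.509) mod 360) = 187.751°.
187.751° > 139.249° ⇒ outside.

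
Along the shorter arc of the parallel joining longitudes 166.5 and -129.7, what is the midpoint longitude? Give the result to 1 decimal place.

-161.6°

Signed shortest Δλ from +166.5° to -129.7° is +63.8°.
Midpoint longitude = +166.5° + (+63.8°)/2 = +166.5° + 31.9° = +198.4°.
Normalise into (−180°, 180°]: -161.6°.
(The naïve average (+166.5 + -129.7)/2 = 18.4° is on the wrong side of the globe.)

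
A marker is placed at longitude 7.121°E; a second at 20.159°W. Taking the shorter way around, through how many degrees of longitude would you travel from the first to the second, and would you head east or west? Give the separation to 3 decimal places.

Raw difference: -20.159 − 7.121 = -27.28°.
Normalise into (−180°, 180°]: -27.28° stays -27.28°.
Negative ⇒ the second point lies to the west; separation 27.280°.

27.280° west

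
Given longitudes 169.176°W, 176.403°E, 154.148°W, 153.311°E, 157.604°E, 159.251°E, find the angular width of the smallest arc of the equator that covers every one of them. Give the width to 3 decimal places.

Sort the longitudes: -169.176°, -154.148°, +153.311°, +157.604°, +159.251°, +176.403°.
Eastward gaps between consecutive values (wrapping around): 15.028°, 307.459°, 4.293°, 1.647°, 17.152°, 14.421°.
Largest gap = 307.459° ⇒ minimal covering band is its complement: 360° − 307.459° = 52.541°.
Band runs from +153.311° eastward to -154.148°, crossing the antimeridian.

52.541°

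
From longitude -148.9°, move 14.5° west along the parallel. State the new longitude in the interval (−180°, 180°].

-163.4°

Start at -148.9°; shift −14.5° → -163.4°.
-163.4° already lies in (−180°, 180°].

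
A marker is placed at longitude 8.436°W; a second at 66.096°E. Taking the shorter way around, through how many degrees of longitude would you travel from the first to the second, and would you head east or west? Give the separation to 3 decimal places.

Raw difference: 66.096 − -8.436 = 74.532°.
Normalise into (−180°, 180°]: 74.532° stays 74.532°.
Positive ⇒ the second point lies to the east; separation 74.532°.

74.532° east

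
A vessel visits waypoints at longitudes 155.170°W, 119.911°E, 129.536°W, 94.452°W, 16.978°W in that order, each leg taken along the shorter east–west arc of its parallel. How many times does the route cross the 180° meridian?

Leg 1: -155.170° → +119.911°, shortest Δλ = -84.919° (west) — crosses 180°.
Leg 2: +119.911° → -129.536°, shortest Δλ = 110.553° (east) — crosses 180°.
Leg 3: -129.536° → -94.452°, shortest Δλ = 35.084° (east) — does not cross 180°.
Leg 4: -94.452° → -16.978°, shortest Δλ = 77.474° (east) — does not cross 180°.
Total crossings: 2.

2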